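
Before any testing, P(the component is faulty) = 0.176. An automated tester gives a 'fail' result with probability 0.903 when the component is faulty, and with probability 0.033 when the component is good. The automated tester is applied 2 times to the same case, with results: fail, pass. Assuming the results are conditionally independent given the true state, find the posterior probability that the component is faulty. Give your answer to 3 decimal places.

Let H be the event that the component is faulty; start with P(H) = 0.176. P('fail'|H) = 0.903, P('fail'|¬H) = 0.033.
Update on result 1 ('fail'): P(H) ← 0.903·0.1760 / (0.903·0.1760 + 0.033·0.8240) = 0.15893/0.18612 = 0.8539.
Update on result 2 ('pass'): P(H) ← 0.097·0.8539 / (0.097·0.8539 + 0.967·0.1461) = 0.082828/0.22411 = 0.3696.

Posterior P(H) ≈ 0.370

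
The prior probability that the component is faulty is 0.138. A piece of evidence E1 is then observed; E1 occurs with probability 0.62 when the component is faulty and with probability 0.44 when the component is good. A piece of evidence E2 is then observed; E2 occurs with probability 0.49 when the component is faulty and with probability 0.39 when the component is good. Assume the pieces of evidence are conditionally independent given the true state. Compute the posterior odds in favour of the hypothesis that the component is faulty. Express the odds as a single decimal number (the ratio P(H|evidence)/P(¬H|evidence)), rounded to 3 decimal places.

Prior odds = 0.138/(1−0.138) = 0.16009.
Likelihood ratio for E1 = 0.62/0.44 = 1.4091.
Likelihood ratio for E2 = 0.49/0.39 = 1.2564.
Posterior odds = prior odds × LR₁ × LR₂ = 0.28343.

Posterior odds ≈ 0.283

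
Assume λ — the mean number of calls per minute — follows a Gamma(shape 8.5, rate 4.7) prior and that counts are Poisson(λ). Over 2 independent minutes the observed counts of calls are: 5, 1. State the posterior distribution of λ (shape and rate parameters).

Posterior: Gamma(shape=14.5, rate=6.7)

The Poisson likelihood adds the total count to the shape and the number of exposure periods to the rate. Here ∑xᵢ = 6 and n = 2, so shape 8.5→14.5 and rate 4.7→6.7.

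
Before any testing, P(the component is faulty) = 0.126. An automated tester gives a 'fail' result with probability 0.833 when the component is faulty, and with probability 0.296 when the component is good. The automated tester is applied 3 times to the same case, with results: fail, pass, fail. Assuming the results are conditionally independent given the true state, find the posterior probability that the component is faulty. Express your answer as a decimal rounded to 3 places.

With H the event that the component is faulty, the joint likelihood of the observed sequence is P(data|H) = 0.833·0.167·0.833 = 0.11588 and P(data|¬H) = 0.296·0.704·0.296 = 0.061682.
Bayes: P(H|data) = 0.126·0.11588 / (0.126·0.11588 + 0.874·0.061682) = 0.014601/0.068511 = 0.2131.

Posterior P(H) ≈ 0.213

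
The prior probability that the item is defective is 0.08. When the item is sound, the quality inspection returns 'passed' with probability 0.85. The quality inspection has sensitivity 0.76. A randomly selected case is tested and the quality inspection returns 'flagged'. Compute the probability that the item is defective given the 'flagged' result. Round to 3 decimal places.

P(H | E) ≈ 0.306

Write H for 'the item is defective'. Prior odds H:¬H = 0.08/0.92 = 0.086957. For the 'flagged' outcome, the likelihood ratio is 0.76/0.15 = 5.0667.
Posterior odds = 0.086957 × 5.0667 = 0.44058, so P(H|E) = 0.44058/(1+0.44058) = 0.306.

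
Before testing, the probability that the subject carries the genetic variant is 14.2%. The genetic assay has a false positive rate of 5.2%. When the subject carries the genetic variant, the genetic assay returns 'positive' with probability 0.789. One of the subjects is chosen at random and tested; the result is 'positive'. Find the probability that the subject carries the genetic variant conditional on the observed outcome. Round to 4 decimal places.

Write H for 'the subject carries the genetic variant'. Prior odds H:¬H = 0.142/0.858 = 0.16550. For the 'positive' outcome, the likelihood ratio is 0.789/0.052 = 15.173.
Posterior odds = 0.16550 × 15.173 = 2.5112, so P(H|E) = 2.5112/(1+2.5112) = 0.7152.

P(H | E) ≈ 0.7152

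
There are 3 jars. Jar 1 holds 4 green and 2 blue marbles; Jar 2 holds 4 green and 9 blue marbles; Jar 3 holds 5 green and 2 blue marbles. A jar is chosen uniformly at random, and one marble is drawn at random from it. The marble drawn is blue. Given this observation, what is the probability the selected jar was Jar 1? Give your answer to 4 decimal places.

Posterior probability ≈ 0.2542

Tabulate prior·likelihood by source: [1] prior 0.333333, lik 0.3333, product 0.1111; [2] prior 0.333333, lik 0.6923, product 0.2308; [3] prior 0.333333, lik 0.2857, product 0.09524.
Normalizing constant = 0.43712; the posterior for Jar 1 is its product over the sum, 0.1111/0.43712 = 0.2542.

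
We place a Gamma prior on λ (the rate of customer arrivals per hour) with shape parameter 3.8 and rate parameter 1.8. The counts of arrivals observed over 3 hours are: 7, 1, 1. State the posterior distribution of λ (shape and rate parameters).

Total count ∑xᵢ = 9 over n = 3 hours.
Gamma is conjugate to the Poisson likelihood: posterior is Gamma(shape = 3.8+9 = 12.8, rate = 1.8+3 = 4.8).

Posterior: Gamma(shape=12.8, rate=4.8)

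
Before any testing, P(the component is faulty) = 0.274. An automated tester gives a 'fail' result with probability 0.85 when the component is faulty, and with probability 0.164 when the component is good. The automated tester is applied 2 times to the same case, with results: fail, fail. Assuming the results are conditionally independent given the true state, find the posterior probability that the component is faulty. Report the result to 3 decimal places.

Let H be the event that the component is faulty; start with P(H) = 0.274. P('fail'|H) = 0.85, P('fail'|¬H) = 0.164.
Update on result 1 ('fail'): P(H) ← 0.85·0.2740 / (0.85·0.2740 + 0.164·0.7260) = 0.23290/0.35196 = 0.6617.
Update on result 2 ('fail'): P(H) ← 0.85·0.6617 / (0.85·0.6617 + 0.164·0.3383) = 0.56246/0.61794 = 0.9102.

Posterior P(H) ≈ 0.910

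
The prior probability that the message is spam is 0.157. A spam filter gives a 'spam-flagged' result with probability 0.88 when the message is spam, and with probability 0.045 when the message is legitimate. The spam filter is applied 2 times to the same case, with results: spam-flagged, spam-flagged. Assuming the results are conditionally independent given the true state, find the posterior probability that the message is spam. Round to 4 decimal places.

Posterior P(H) ≈ 0.9862

Let H be the event that the message is spam; start with P(H) = 0.157. P('spam-flagged'|H) = 0.88, P('spam-flagged'|¬H) = 0.045.
Update on result 1 ('spam-flagged'): P(H) ← 0.88·0.1570 / (0.88·0.1570 + 0.045·0.8430) = 0.13816/0.17610 = 0.7846.
Update on result 2 ('spam-flagged'): P(H) ← 0.88·0.7846 / (0.88·0.7846 + 0.045·0.2154) = 0.69043/0.70012 = 0.9862.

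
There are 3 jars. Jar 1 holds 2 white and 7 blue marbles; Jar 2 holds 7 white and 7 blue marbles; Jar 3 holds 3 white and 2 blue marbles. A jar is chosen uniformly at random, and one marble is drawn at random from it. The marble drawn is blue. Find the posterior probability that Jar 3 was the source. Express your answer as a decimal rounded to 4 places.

P(blue|Jar 1) = 0.7778; P(blue|Jar 2) = 0.5; P(blue|Jar 3) = 0.4.
Prior × likelihood for each source: 0.333333·0.7778=0.2593, 0.333333·0.5=0.1667, 0.333333·0.4=0.1333. Summing gives P(blue) = 0.55926.
P(Jar 3 | blue) = 0.1333 / 0.55926 = 0.2384.

Posterior probability ≈ 0.2384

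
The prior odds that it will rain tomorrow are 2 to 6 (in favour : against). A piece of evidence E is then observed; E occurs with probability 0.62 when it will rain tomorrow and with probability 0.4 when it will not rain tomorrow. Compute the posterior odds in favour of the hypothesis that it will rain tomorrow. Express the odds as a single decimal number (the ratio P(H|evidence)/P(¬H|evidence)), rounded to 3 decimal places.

Prior odds = 2/6 = 0.33333. In log-odds, ln(0.33333) = -1.0986.
Add log likelihood ratio: ln(1.5500) = 0.43825.
Posterior log-odds = -0.66036, so posterior odds = exp(-0.66036) = 0.51667.

Posterior odds ≈ 0.517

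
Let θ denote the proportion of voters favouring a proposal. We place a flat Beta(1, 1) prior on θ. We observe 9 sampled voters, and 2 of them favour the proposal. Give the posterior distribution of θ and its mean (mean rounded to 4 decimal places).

Observing 2 successes and 7 failures updates Beta(1, 1) by adding the success and failure counts to the two shape parameters: α = 1+2 = 3, β = 1+7 = 8.
Posterior mean = α/(α+β) = 3/11 = 0.2727.

Posterior: Beta(3, 8); mean ≈ 0.2727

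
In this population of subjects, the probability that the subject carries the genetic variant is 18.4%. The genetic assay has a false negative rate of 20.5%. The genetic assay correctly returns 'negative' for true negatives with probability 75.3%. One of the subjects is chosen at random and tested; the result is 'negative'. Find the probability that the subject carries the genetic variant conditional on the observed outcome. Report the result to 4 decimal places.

Write H for 'the subject carries the genetic variant'. Prior odds H:¬H = 0.184/0.816 = 0.22549. For the 'negative' outcome, the likelihood ratio is 0.205/0.753 = 0.27224.
Posterior odds = 0.22549 × 0.27224 = 0.061388, so P(H|E) = 0.061388/(1+0.061388) = 0.0578.

P(H | E) ≈ 0.0578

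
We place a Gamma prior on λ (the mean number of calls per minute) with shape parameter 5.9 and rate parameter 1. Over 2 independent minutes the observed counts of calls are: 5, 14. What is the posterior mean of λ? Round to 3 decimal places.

Total count ∑xᵢ = 19 over n = 2 minutes.
Gamma is conjugate to the Poisson likelihood: posterior is Gamma(shape = 5.9+19 = 24.9, rate = 1+2 = 3).
E[λ | data] = 24.9/3 = 8.300.

Posterior mean ≈ 8.300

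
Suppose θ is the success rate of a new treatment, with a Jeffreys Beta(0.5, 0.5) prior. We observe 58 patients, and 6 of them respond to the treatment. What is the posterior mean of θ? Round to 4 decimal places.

Posterior mean ≈ 0.1102

The binomial likelihood is conjugate to the Beta prior: with 6 successes and 52 failures, the posterior is Beta(0.5+6, 0.5+52) = Beta(6.5, 52.5).
Posterior mean = α/(α+β) = 6.5/59 = 0.1102.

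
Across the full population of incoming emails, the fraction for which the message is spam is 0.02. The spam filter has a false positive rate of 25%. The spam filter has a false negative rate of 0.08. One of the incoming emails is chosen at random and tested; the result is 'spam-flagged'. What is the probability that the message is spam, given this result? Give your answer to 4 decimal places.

P(H | E) ≈ 0.0699

Let H be the event that the message is spam. P(H) = 0.02, so P(¬H) = 0.98. With E the 'spam-flagged' result, P(E|H) = 0.92 and P(E|¬H) = 0.25.
P(E) = 0.92·0.02 + 0.25·0.98 = 0.018400 + 0.24500 = 0.26340.
By Bayes' theorem, P(H|E) = 0.018400 / 0.26340 = 0.0699.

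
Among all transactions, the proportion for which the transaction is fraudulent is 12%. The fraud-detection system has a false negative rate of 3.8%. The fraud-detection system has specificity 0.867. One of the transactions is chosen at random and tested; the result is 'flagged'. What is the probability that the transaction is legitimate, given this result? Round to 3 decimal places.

P(¬H | E) ≈ 0.503

Write H for 'the transaction is fraudulent'. Prior odds H:¬H = 0.12/0.88 = 0.13636. For the 'flagged' outcome, the likelihood ratio is 0.962/0.133 = 7.2331.
Posterior odds = 0.13636 × 7.2331 = 0.98633, so P(H|E) = 0.98633/(1+0.98633) = 0.497. Then P(¬H|E) = 1 − 0.497 = 0.503.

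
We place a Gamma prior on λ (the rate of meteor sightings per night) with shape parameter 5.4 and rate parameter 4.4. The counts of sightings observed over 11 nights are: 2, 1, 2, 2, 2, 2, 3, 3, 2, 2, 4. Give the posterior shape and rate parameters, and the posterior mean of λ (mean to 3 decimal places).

Total count ∑xᵢ = 25 over n = 11 nights.
Gamma is conjugate to the Poisson likelihood: posterior is Gamma(shape = 5.4+25 = 30.4, rate = 4.4+11 = 15.4).
Posterior mean = shape/rate = 30.4/15.4 = 1.974.

Posterior: Gamma(shape=30.4, rate=15.4); mean ≈ 1.974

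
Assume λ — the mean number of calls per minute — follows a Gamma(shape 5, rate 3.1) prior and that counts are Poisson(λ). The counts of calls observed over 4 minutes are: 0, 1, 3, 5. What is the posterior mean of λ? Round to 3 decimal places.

Posterior mean ≈ 1.972

The Poisson likelihood adds the total count to the shape and the number of exposure periods to the rate. Here ∑xᵢ = 9 and n = 4, so shape 5→14 and rate 3.1→7.1.
E[λ | data] = 14/7.1 = 1.972.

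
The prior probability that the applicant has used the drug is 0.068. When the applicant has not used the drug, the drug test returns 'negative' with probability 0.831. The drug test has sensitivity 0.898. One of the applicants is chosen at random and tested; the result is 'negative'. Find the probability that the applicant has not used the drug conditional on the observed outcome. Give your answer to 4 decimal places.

Let H be the event that the applicant has used the drug. P(H) = 0.068, so P(¬H) = 0.932. With E the 'negative' result, P(E|H) = 0.102 and P(E|¬H) = 0.831.
P(E) = 0.102·0.068 + 0.831·0.932 = 0.0069360 + 0.77449 = 0.78143.
By Bayes' theorem, P(H|E) = 0.0069360 / 0.78143 = 0.0089. Hence P(¬H|E) = 1 − 0.0089 = 0.9911.

P(¬H | E) ≈ 0.9911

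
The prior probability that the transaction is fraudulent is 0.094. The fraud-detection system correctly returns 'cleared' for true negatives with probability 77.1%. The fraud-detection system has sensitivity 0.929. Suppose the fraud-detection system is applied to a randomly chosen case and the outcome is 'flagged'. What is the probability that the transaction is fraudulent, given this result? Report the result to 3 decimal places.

Let H be the event that the transaction is fraudulent. P(H) = 0.094, so P(¬H) = 0.906. With E the 'flagged' result, P(E|H) = 0.929 and P(E|¬H) = 0.229.
P(E) = 0.929·0.094 + 0.229·0.906 = 0.087326 + 0.20747 = 0.29480.
By Bayes' theorem, P(H|E) = 0.087326 / 0.29480 = 0.296.

P(H | E) ≈ 0.296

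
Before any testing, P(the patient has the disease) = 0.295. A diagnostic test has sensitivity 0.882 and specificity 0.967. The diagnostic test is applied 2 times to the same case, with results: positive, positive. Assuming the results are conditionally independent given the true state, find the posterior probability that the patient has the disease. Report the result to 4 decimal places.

Let H be the event that the patient has the disease; start with P(H) = 0.295. P('positive'|H) = 0.882, P('positive'|¬H) = 0.033.
Update on result 1 ('positive'): P(H) ← 0.882·0.2950 / (0.882·0.2950 + 0.033·0.7050) = 0.26019/0.28345 = 0.9179.
Update on result 2 ('positive'): P(H) ← 0.882·0.9179 / (0.882·0.9179 + 0.033·0.0821) = 0.80961/0.81232 = 0.9967.

Posterior P(H) ≈ 0.9967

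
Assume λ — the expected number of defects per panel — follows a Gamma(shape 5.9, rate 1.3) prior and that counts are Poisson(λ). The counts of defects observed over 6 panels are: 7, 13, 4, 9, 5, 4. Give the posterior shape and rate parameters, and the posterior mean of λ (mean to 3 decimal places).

Posterior: Gamma(shape=47.9, rate=7.3); mean ≈ 6.562

The Poisson likelihood adds the total count to the shape and the number of exposure periods to the rate. Here ∑xᵢ = 42 and n = 6, so shape 5.9→47.9 and rate 1.3→7.3.
Posterior mean = shape/rate = 47.9/7.3 = 6.562.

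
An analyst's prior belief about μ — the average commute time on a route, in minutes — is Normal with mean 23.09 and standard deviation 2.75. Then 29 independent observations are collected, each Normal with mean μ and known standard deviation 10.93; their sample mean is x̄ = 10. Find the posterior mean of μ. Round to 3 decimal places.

With known σ, the Normal prior is conjugate. Weight on the data is w = (n/σ²)/(n/σ² + 1/τ₀²) = 0.242749/(0.242749+0.132231) = 0.64736.
Posterior mean = w·x̄ + (1−w)·μ₀ = 0.64736·10 + 0.35264·23.09 = 14.616.

Posterior mean ≈ 14.616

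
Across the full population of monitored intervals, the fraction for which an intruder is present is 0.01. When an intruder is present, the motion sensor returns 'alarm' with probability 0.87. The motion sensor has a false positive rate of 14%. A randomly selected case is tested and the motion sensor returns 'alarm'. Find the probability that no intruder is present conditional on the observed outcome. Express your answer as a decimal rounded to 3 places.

P(¬H | E) ≈ 0.941

Let H be the event that an intruder is present. P(H) = 0.01, so P(¬H) = 0.99. With E the 'alarm' result, P(E|H) = 0.87 and P(E|¬H) = 0.14.
P(E) = 0.87·0.01 + 0.14·0.99 = 0.0087000 + 0.13860 = 0.14730.
By Bayes' theorem, P(H|E) = 0.0087000 / 0.14730 = 0.059. Hence P(¬H|E) = 1 − 0.059 = 0.941.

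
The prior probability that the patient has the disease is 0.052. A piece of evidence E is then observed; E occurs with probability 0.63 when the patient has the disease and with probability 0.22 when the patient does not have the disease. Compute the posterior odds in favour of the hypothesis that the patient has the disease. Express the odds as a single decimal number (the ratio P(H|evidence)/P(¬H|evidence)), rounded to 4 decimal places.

Prior odds = 0.052/(1−0.052) = 0.054852. In log-odds, ln(0.054852) = -2.9031.
Add log likelihood ratio: ln(2.8636) = 1.0521.
Posterior log-odds = -1.8510, so posterior odds = exp(-1.8510) = 0.15708.

Posterior odds ≈ 0.1571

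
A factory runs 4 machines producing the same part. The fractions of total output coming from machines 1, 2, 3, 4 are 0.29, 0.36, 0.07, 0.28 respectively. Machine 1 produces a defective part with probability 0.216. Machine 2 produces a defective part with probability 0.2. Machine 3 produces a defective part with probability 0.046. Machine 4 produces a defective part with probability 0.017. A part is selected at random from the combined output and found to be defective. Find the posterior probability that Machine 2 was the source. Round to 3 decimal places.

P(defective|M1) = 0.216; P(defective|M2) = 0.2; P(defective|M3) = 0.046; P(defective|M4) = 0.017.
Prior × likelihood for each source: 0.29·0.216=0.06264, 0.36·0.2=0.07200, 0.07·0.046=0.003220, 0.28·0.017=0.004760. Summing gives P(defective) = 0.14262.
P(Machine 2 | defective) = 0.07200 / 0.14262 = 0.505.

Posterior probability ≈ 0.505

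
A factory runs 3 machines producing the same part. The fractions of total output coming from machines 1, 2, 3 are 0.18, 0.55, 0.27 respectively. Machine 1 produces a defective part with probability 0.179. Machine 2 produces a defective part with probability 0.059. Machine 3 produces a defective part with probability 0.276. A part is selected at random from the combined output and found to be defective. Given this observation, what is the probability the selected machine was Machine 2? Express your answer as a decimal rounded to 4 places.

Posterior probability ≈ 0.2331

Tabulate prior·likelihood by source: [1] prior 0.18, lik 0.179, product 0.03222; [2] prior 0.55, lik 0.059, product 0.03245; [3] prior 0.27, lik 0.276, product 0.07452.
Normalizing constant = 0.13919; the posterior for Machine 2 is its product over the sum, 0.03245/0.13919 = 0.2331.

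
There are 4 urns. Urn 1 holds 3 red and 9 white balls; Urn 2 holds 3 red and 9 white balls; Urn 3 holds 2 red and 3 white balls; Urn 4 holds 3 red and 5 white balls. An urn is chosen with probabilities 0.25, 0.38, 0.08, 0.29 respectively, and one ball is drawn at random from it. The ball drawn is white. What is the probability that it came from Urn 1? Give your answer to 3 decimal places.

Posterior probability ≈ 0.267

P(white|Urn 1) = 0.75; P(white|Urn 2) = 0.75; P(white|Urn 3) = 0.6; P(white|Urn 4) = 0.625.
Prior × likelihood for each source: 0.25·0.75=0.1875, 0.38·0.75=0.2850, 0.08·0.6=0.04800, 0.29·0.625=0.1812. Summing gives P(white) = 0.70175.
P(Urn 1 | white) = 0.1875 / 0.70175 = 0.267.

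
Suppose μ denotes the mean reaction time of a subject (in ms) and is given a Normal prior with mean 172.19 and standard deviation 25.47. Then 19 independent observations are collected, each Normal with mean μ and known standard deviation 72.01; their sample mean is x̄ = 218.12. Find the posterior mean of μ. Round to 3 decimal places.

With known σ, the Normal prior is conjugate. Weight on the data is w = (n/σ²)/(n/σ² + 1/τ₀²) = 0.00366411/(0.00366411+0.00154149) = 0.70388.
Posterior mean = w·x̄ + (1−w)·μ₀ = 0.70388·218.12 + 0.29612·172.19 = 204.519.

Posterior mean ≈ 204.519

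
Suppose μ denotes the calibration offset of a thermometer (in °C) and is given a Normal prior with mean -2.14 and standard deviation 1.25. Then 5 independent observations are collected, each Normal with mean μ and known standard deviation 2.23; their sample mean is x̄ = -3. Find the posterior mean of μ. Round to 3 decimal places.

Prior precision 1/τ₀² = 1/1.25² = 0.640000; data precision n/σ² = 5/2.23² = 1.00545.
Posterior precision = 0.640000 + 1.00545 = 1.64545.
Posterior mean = (0.640000·-2.14 + 1.00545·-3) / 1.64545 = -2.666.

Posterior mean ≈ -2.666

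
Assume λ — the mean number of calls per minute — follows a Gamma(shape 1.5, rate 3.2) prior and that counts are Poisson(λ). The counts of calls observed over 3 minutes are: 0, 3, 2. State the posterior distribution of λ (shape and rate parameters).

Posterior: Gamma(shape=6.5, rate=6.2)

The Poisson likelihood adds the total count to the shape and the number of exposure periods to the rate. Here ∑xᵢ = 5 and n = 3, so shape 1.5→6.5 and rate 3.2→6.2.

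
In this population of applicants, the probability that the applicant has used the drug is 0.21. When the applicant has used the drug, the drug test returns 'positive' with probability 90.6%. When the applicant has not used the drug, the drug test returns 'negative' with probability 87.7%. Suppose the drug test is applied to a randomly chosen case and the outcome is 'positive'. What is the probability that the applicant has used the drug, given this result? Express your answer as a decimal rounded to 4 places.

Write H for 'the applicant has used the drug'. Prior odds H:¬H = 0.21/0.79 = 0.26582. For the 'positive' outcome, the likelihood ratio is 0.906/0.123 = 7.3659.
Posterior odds = 0.26582 × 7.3659 = 1.9580, so P(H|E) = 1.9580/(1+1.9580) = 0.6619.

P(H | E) ≈ 0.6619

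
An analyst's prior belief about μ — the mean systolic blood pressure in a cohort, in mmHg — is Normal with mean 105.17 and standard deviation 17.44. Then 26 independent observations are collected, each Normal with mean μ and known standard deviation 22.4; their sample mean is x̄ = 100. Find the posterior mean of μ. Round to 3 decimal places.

Prior precision 1/τ₀² = 1/17.44² = 0.00328781; data precision n/σ² = 26/22.4² = 0.0518176.
Posterior precision = 0.00328781 + 0.0518176 = 0.0551054.
Posterior mean = (0.00328781·105.17 + 0.0518176·100) / 0.0551054 = 100.308.

Posterior mean ≈ 100.308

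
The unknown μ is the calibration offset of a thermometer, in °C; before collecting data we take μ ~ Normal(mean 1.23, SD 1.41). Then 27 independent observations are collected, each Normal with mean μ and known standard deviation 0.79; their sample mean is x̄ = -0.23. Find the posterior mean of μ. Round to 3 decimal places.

Posterior mean ≈ -0.213

With known σ, the Normal prior is conjugate. Weight on the data is w = (n/σ²)/(n/σ² + 1/τ₀²) = 43.2623/(43.2623+0.502993) = 0.98851.
Posterior mean = w·x̄ + (1−w)·μ₀ = 0.98851·-0.23 + 0.011493·1.23 = -0.213.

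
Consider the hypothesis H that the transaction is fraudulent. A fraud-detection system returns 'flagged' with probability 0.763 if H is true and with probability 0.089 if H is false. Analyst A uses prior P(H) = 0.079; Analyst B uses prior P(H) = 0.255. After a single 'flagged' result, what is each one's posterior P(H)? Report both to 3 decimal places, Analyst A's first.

Analyst A: 0.424; Analyst B: 0.746

The likelihood ratio for a 'flagged' result is 0.763/0.089 = 8.5730.
Analyst A: prior odds 0.079/0.921 = 0.085776; posterior odds 0.73536; posterior probability 0.424.
Analyst B: prior odds 0.255/0.745 = 0.34228; posterior odds 2.9344; posterior probability 0.746.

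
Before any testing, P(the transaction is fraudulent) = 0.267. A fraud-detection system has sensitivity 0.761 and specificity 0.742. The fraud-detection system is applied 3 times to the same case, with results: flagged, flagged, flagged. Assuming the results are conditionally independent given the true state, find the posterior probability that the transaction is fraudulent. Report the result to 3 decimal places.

Let H be the event that the transaction is fraudulent; start with P(H) = 0.267. P('flagged'|H) = 0.761, P('flagged'|¬H) = 0.258.
Update on result 1 ('flagged'): P(H) ← 0.761·0.2670 / (0.761·0.2670 + 0.258·0.7330) = 0.20319/0.39230 = 0.5179.
Update on result 2 ('flagged'): P(H) ← 0.761·0.5179 / (0.761·0.5179 + 0.258·0.4821) = 0.39415/0.51852 = 0.7601.
Update on result 3 ('flagged'): P(H) ← 0.761·0.7601 / (0.761·0.7601 + 0.258·0.2399) = 0.57847/0.64035 = 0.9034.

Posterior P(H) ≈ 0.903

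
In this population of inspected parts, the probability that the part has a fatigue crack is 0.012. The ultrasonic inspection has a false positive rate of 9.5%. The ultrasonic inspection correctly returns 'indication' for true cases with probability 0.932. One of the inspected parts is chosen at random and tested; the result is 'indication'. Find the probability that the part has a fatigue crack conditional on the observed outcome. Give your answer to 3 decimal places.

P(H | E) ≈ 0.106

Write H for 'the part has a fatigue crack'. Prior odds H:¬H = 0.012/0.988 = 0.012146. For the 'indication' outcome, the likelihood ratio is 0.932/0.095 = 9.8105.
Posterior odds = 0.012146 × 9.8105 = 0.11916, so P(H|E) = 0.11916/(1+0.11916) = 0.106.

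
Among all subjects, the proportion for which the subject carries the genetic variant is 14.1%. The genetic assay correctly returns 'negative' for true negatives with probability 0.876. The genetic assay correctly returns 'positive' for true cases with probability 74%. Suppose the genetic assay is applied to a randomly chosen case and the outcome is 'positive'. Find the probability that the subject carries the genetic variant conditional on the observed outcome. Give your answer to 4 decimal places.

P(H | E) ≈ 0.4948

Let H be the event that the subject carries the genetic variant. P(H) = 0.141, so P(¬H) = 0.859. With E the 'positive' result, P(E|H) = 0.74 and P(E|¬H) = 0.124.
P(E) = 0.74·0.141 + 0.124·0.859 = 0.10434 + 0.10652 = 0.21086.
By Bayes' theorem, P(H|E) = 0.10434 / 0.21086 = 0.4948.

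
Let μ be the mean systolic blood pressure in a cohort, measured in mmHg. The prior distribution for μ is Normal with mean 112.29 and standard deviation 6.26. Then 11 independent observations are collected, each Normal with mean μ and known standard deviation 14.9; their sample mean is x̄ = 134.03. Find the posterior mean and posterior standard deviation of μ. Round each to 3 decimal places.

With known σ, the Normal prior is conjugate. Weight on the data is w = (n/σ²)/(n/σ² + 1/τ₀²) = 0.0495473/(0.0495473+0.0255183) = 0.66005.
Posterior mean = w·x̄ + (1−w)·μ₀ = 0.66005·134.03 + 0.33995·112.29 = 126.640. Posterior variance = 1/(0.0495473+0.0255183) = 13.3217, so SD = 3.650.

Posterior mean ≈ 126.640; posterior SD ≈ 3.650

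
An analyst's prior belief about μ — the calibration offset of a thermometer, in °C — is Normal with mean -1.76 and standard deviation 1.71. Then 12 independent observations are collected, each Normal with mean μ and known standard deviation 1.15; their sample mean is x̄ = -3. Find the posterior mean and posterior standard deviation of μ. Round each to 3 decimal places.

Prior precision 1/τ₀² = 1/1.71² = 0.341986; data precision n/σ² = 12/1.15² = 9.07372.
Posterior precision = 0.341986 + 9.07372 = 9.41571, giving posterior SD = 1/√9.41571 = 0.326.
Posterior mean = (0.341986·-1.76 + 9.07372·-3) / 9.41571 = -2.955.

Posterior mean ≈ -2.955; posterior SD ≈ 0.326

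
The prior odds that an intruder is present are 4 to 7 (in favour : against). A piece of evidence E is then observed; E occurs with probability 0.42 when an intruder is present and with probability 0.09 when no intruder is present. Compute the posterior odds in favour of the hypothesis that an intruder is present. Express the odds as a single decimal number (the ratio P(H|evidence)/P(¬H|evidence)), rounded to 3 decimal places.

Posterior odds ≈ 2.667

Prior odds = 4/7 = 0.57143.
Likelihood ratio for E = 0.42/0.09 = 4.6667.
Posterior odds = prior odds × LR = 2.6667.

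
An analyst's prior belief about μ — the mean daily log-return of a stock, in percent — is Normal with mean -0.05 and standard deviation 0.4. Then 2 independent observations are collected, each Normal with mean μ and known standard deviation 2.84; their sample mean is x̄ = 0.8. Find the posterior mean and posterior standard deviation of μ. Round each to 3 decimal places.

With known σ, the Normal prior is conjugate. Weight on the data is w = (n/σ²)/(n/σ² + 1/τ₀²) = 0.247967/(0.247967+6.25000) = 0.038161.
Posterior mean = w·x̄ + (1−w)·μ₀ = 0.038161·0.8 + 0.96184·-0.05 = -0.018. Posterior variance = 1/(0.247967+6.25000) = 0.153894, so SD = 0.392.

Posterior mean ≈ -0.018; posterior SD ≈ 0.392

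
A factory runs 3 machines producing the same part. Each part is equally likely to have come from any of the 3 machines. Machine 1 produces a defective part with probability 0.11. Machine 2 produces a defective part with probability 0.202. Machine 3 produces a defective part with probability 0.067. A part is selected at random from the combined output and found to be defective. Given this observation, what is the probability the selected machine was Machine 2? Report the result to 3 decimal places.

Posterior probability ≈ 0.533

P(defective|M1) = 0.11; P(defective|M2) = 0.202; P(defective|M3) = 0.067.
Prior × likelihood for each source: 0.333333·0.11=0.03667, 0.333333·0.202=0.06733, 0.333333·0.067=0.02233. Summing gives P(defective) = 0.12633.
P(Machine 2 | defective) = 0.06733 / 0.12633 = 0.533.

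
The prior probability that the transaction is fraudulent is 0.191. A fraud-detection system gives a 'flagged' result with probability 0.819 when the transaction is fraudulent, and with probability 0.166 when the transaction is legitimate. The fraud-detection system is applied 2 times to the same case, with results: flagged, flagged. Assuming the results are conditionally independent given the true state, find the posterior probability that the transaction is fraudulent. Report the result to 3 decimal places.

With H the event that the transaction is fraudulent, the joint likelihood of the observed sequence is P(data|H) = 0.819·0.819 = 0.67076 and P(data|¬H) = 0.166·0.166 = 0.027556.
Bayes: P(H|data) = 0.191·0.67076 / (0.191·0.67076 + 0.809·0.027556) = 0.12812/0.15041 = 0.8518.

Posterior P(H) ≈ 0.852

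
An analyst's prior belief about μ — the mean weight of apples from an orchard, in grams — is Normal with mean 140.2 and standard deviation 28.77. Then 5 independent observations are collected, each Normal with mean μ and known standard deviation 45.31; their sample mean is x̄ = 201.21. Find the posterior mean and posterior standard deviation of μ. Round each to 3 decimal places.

Posterior mean ≈ 180.980; posterior SD ≈ 16.567

With known σ, the Normal prior is conjugate. Weight on the data is w = (n/σ²)/(n/σ² + 1/τ₀²) = 0.00243546/(0.00243546+0.00120815) = 0.66842.
Posterior mean = w·x̄ + (1−w)·μ₀ = 0.66842·201.21 + 0.33158·140.2 = 180.980. Posterior variance = 1/(0.00243546+0.00120815) = 274.453, so SD = 16.567.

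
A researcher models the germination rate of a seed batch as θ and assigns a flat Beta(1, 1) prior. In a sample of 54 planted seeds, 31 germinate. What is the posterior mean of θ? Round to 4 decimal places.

Posterior mean ≈ 0.5714

Observing 31 successes and 23 failures updates Beta(1, 1) by adding the success and failure counts to the two shape parameters: α = 1+31 = 32, β = 1+23 = 24.
E[θ | data] = 32/(32+24) = 0.5714.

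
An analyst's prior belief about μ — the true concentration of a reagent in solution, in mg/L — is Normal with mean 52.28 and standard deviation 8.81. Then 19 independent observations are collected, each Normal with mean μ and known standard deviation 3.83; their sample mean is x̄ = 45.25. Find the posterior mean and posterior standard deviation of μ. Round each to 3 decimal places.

With known σ, the Normal prior is conjugate. Weight on the data is w = (n/σ²)/(n/σ² + 1/τ₀²) = 1.29526/(1.29526+0.0128839) = 0.99015.
Posterior mean = w·x̄ + (1−w)·μ₀ = 0.99015·45.25 + 0.0098490·52.28 = 45.319. Posterior variance = 1/(1.29526+0.0128839) = 0.764443, so SD = 0.874.

Posterior mean ≈ 45.319; posterior SD ≈ 0.874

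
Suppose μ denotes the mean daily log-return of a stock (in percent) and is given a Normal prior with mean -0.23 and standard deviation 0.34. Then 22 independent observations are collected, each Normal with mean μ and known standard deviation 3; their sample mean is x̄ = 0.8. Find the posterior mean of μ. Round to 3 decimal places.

Posterior mean ≈ -0.003

Prior precision 1/τ₀² = 1/0.34² = 8.65052; data precision n/σ² = 22/3² = 2.44444.
Posterior precision = 8.65052 + 2.44444 = 11.0950.
Posterior mean = (8.65052·-0.23 + 2.44444·0.8) / 11.0950 = -0.003.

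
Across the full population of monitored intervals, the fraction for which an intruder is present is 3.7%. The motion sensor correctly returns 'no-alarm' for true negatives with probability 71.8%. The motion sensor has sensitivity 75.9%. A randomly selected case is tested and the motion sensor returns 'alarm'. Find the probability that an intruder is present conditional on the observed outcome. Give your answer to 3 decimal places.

P(H | E) ≈ 0.094

Write H for 'an intruder is present'. Prior odds H:¬H = 0.037/0.963 = 0.038422. For the 'alarm' outcome, the likelihood ratio is 0.759/0.282 = 2.6915.
Posterior odds = 0.038422 × 2.6915 = 0.10341, so P(H|E) = 0.10341/(1+0.10341) = 0.094.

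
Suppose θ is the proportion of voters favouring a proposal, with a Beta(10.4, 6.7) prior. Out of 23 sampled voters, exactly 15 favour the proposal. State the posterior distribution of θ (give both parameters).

Posterior: Beta(25.4, 14.7)

The binomial likelihood is conjugate to the Beta prior: with 15 successes and 8 failures, the posterior is Beta(10.4+15, 6.7+8) = Beta(25.4, 14.7).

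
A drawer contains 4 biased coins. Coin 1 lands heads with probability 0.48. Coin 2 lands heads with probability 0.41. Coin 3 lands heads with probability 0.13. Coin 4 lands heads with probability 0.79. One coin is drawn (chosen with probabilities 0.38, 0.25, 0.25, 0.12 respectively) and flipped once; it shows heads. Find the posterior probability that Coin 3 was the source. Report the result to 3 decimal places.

Posterior probability ≈ 0.079

P(heads|C1) = 0.48; P(heads|C2) = 0.41; P(heads|C3) = 0.13; P(heads|C4) = 0.79.
Prior × likelihood for each source: 0.38·0.48=0.1824, 0.25·0.41=0.1025, 0.25·0.13=0.03250, 0.12·0.79=0.09480. Summing gives P(heads) = 0.41220.
P(Coin 3 | heads) = 0.03250 / 0.41220 = 0.079.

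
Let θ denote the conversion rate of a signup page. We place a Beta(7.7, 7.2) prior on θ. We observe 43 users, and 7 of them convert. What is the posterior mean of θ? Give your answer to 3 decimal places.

Observing 7 successes and 36 failures updates Beta(7.7, 7.2) by adding the success and failure counts to the two shape parameters: α = 7.7+7 = 14.7, β = 7.2+36 = 43.2.
Posterior mean = α/(α+β) = 14.7/57.9 = 0.254.

Posterior mean ≈ 0.254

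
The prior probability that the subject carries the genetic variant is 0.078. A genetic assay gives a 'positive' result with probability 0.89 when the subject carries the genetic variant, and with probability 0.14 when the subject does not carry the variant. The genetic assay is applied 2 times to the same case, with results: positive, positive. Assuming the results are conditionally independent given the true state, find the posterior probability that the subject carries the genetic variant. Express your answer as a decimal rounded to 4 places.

With H the event that the subject carries the genetic variant, the joint likelihood of the observed sequence is P(data|H) = 0.89·0.89 = 0.79210 and P(data|¬H) = 0.14·0.14 = 0.019600.
Bayes: P(H|data) = 0.078·0.79210 / (0.078·0.79210 + 0.922·0.019600) = 0.061784/0.079855 = 0.7737.

Posterior P(H) ≈ 0.7737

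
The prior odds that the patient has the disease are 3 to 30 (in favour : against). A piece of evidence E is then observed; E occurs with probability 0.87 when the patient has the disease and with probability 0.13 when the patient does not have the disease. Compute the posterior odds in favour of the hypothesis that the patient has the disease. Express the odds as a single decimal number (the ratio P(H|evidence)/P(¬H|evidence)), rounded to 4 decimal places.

Prior odds = 3/30 = 0.10000.
Likelihood ratio for E = 0.87/0.13 = 6.6923.
Posterior odds = prior odds × LR = 0.66923.

Posterior odds ≈ 0.6692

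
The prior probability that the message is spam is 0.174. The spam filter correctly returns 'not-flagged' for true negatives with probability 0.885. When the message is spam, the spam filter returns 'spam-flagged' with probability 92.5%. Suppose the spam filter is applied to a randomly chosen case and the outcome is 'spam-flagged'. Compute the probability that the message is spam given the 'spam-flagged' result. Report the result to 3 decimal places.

Let H be the event that the message is spam. P(H) = 0.174, so P(¬H) = 0.826. With E the 'spam-flagged' result, P(E|H) = 0.925 and P(E|¬H) = 0.115.
P(E) = 0.925·0.174 + 0.115·0.826 = 0.16095 + 0.094990 = 0.25594.
By Bayes' theorem, P(H|E) = 0.16095 / 0.25594 = 0.629.

P(H | E) ≈ 0.629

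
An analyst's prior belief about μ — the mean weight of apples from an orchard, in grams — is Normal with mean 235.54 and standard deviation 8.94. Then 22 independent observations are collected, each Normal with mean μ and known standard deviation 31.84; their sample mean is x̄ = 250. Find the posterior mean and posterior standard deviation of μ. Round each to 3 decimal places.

With known σ, the Normal prior is conjugate. Weight on the data is w = (n/σ²)/(n/σ² + 1/τ₀²) = 0.0217008/(0.0217008+0.0125119) = 0.63429.
Posterior mean = w·x̄ + (1−w)·μ₀ = 0.63429·250 + 0.36571·235.54 = 244.712. Posterior variance = 1/(0.0217008+0.0125119) = 29.2288, so SD = 5.406.

Posterior mean ≈ 244.712; posterior SD ≈ 5.406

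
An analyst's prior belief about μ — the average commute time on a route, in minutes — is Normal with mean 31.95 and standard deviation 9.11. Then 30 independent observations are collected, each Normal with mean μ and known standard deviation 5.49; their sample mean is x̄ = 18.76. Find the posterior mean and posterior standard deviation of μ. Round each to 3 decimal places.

Posterior mean ≈ 18.918; posterior SD ≈ 0.996

Prior precision 1/τ₀² = 1/9.11² = 0.0120493; data precision n/σ² = 30/5.49² = 0.995352.
Posterior precision = 0.0120493 + 0.995352 = 1.00740, giving posterior SD = 1/√1.00740 = 0.996.
Posterior mean = (0.0120493·31.95 + 0.995352·18.76) / 1.00740 = 18.918.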